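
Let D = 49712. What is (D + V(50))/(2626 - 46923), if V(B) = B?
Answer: -49762/44297 ≈ -1.1234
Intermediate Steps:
(D + V(50))/(2626 - 46923) = (49712 + 50)/(2626 - 46923) = 49762/(-44297) = 49762*(-1/44297) = -49762/44297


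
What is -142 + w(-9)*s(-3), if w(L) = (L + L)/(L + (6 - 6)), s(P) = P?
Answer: -148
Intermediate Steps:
w(L) = 2 (w(L) = (2*L)/(L + 0) = (2*L)/L = 2)
-142 + w(-9)*s(-3) = -142 + 2*(-3) = -142 - 6 = -148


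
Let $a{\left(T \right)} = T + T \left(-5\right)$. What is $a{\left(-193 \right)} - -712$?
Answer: $1484$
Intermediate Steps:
$a{\left(T \right)} = - 4 T$ ($a{\left(T \right)} = T - 5 T = - 4 T$)
$a{\left(-193 \right)} - -712 = \left(-4\right) \left(-193\right) - -712 = 772 + 712 = 1484$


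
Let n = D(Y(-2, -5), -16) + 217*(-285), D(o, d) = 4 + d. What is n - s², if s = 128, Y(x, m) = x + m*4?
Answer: -78241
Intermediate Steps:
Y(x, m) = x + 4*m
n = -61857 (n = (4 - 16) + 217*(-285) = -12 - 61845 = -61857)
n - s² = -61857 - 1*128² = -61857 - 1*16384 = -61857 - 16384 = -78241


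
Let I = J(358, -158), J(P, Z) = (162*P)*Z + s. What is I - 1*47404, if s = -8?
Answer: -9210780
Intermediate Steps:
J(P, Z) = -8 + 162*P*Z (J(P, Z) = (162*P)*Z - 8 = 162*P*Z - 8 = -8 + 162*P*Z)
I = -9163376 (I = -8 + 162*358*(-158) = -8 - 9163368 = -9163376)
I - 1*47404 = -9163376 - 1*47404 = -9163376 - 47404 = -9210780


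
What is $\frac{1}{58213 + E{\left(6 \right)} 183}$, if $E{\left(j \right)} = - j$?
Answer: $\frac{1}{57115} \approx 1.7509 \cdot 10^{-5}$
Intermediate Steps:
$\frac{1}{58213 + E{\left(6 \right)} 183} = \frac{1}{58213 + \left(-1\right) 6 \cdot 183} = \frac{1}{58213 - 1098} = \frac{1}{57115}$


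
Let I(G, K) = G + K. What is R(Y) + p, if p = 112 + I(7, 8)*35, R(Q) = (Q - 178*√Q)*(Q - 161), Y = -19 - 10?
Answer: 6147 + 33820*I*√29 ≈ 6147.0 + 1.8213e+5*I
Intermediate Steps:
Y = -29
R(Q) = (-161 + Q)*(Q - 178*√Q) (R(Q) = (Q - 178*√Q)*(-161 + Q) = (-161 + Q)*(Q - 178*√Q))
p = 637 (p = 112 + (7 + 8)*35 = 112 + 15*35 = 112 + 525 = 637)
R(Y) + p = ((-29)² - (-5162)*I*√29 - 161*(-29) + 28658*√(-29)) + 637 = (841 - (-5162)*I*√29 + 4669 + 28658*(I*√29)) + 637 = (841 + 5162*I*√29 + 4669 + 28658*I*√29) + 637 = (5510 + 33820*I*√29) + 637 = 6147 + 33820*I*√29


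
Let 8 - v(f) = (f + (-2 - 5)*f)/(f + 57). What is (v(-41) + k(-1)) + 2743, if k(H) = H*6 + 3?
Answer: 21861/8 ≈ 2732.6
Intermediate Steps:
v(f) = 8 + 6*f/(57 + f) (v(f) = 8 - (f + (-2 - 5)*f)/(f + 57) = 8 - (f - 7*f)/(57 + f) = 8 - (-6*f)/(57 + f) = 8 - (-6)*f/(57 + f) = 8 + 6*f/(57 + f))
k(H) = 3 + 6*H (k(H) = 6*H + 3 = 3 + 6*H)
(v(-41) + k(-1)) + 2743 = (2*(228 + 7*(-41))/(57 - 41) + (3 + 6*(-1))) + 2743 = (2*(228 - 287)/16 + (3 - 6)) + 2743 = (2*(1/16)*(-59) - 3) + 2743 = (-59/8 - 3) + 2743 = -83/8 + 2743 = 21861/8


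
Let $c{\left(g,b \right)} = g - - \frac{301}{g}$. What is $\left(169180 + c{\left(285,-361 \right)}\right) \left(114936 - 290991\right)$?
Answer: $- \frac{566871583762}{19} \approx -2.9835 \cdot 10^{10}$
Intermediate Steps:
$c{\left(g,b \right)} = g + \frac{301}{g}$
$\left(169180 + c{\left(285,-361 \right)}\right) \left(114936 - 290991\right) = \left(169180 + \left(285 + \frac{301}{285}\right)\right) \left(114936 - 290991\right) = \left(169180 + \left(285 + 301 \cdot \frac{1}{285}\right)\right) \left(-176055\right) = \left(169180 + \left(285 + \frac{301}{285}\right)\right) \left(-176055\right) = \left(169180 + \frac{81526}{285}\right) \left(-176055\right) = \frac{48297826}{285} \left(-176055\right) = - \frac{566871583762}{19}$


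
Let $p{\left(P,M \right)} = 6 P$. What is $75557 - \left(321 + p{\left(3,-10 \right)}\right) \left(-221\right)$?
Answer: $150476$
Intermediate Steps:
$75557 - \left(321 + p{\left(3,-10 \right)}\right) \left(-221\right) = 75557 - \left(321 + 6 \cdot 3\right) \left(-221\right) = 75557 - \left(321 + 18\right) \left(-221\right) = 75557 - 339 \left(-221\right) = 75557 - -74919 = 75557 + 74919 = 150476$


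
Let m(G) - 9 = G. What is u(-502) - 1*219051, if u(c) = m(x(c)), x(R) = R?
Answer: -219544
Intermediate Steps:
m(G) = 9 + G
u(c) = 9 + c
u(-502) - 1*219051 = (9 - 502) - 1*219051 = -493 - 219051 = -219544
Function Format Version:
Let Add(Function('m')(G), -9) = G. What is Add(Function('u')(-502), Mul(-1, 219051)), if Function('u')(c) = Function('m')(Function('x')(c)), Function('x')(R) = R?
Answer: -219544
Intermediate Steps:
Function('m')(G) = Add(9, G)
Function('u')(c) = Add(9, c)
Add(Function('u')(-502), Mul(-1, 219051)) = Add(Add(9, -502), Mul(-1, 219051)) = Add(-493, -219051) = -219544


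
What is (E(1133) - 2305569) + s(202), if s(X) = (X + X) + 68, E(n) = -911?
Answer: -2306008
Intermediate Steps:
s(X) = 68 + 2*X (s(X) = 2*X + 68 = 68 + 2*X)
(E(1133) - 2305569) + s(202) = (-911 - 2305569) + (68 + 2*202) = -2306480 + (68 + 404) = -2306480 + 472 = -2306008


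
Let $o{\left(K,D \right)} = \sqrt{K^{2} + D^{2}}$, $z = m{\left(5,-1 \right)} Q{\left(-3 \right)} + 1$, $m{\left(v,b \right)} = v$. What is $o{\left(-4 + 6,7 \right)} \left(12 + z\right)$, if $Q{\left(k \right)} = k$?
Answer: $- 2 \sqrt{53} \approx -14.56$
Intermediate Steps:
$z = -14$ ($z = 5 \left(-3\right) + 1 = -15 + 1 = -14$)
$o{\left(K,D \right)} = \sqrt{D^{2} + K^{2}}$
$o{\left(-4 + 6,7 \right)} \left(12 + z\right) = \sqrt{7^{2} + \left(-4 + 6\right)^{2}} \left(12 - 14\right) = \sqrt{49 + 2^{2}} \left(-2\right) = \sqrt{49 + 4} \left(-2\right) = \sqrt{53} \left(-2\right) = - 2 \sqrt{53}$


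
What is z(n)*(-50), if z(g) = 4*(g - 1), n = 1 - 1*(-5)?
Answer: -1000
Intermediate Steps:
n = 6 (n = 1 + 5 = 6)
z(g) = -4 + 4*g (z(g) = 4*(-1 + g) = -4 + 4*g)
z(n)*(-50) = (-4 + 4*6)*(-50) = (-4 + 24)*(-50) = 20*(-50) = -1000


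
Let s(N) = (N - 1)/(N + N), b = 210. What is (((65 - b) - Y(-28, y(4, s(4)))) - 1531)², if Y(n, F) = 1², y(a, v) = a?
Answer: 2812329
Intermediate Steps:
s(N) = (-1 + N)/(2*N) (s(N) = (-1 + N)/((2*N)) = (-1 + N)*(1/(2*N)) = (-1 + N)/(2*N))
Y(n, F) = 1
(((65 - b) - Y(-28, y(4, s(4)))) - 1531)² = (((65 - 1*210) - 1*1) - 1531)² = (((65 - 210) - 1) - 1531)² = ((-145 - 1) - 1531)² = (-146 - 1531)² = (-1677)² = 2812329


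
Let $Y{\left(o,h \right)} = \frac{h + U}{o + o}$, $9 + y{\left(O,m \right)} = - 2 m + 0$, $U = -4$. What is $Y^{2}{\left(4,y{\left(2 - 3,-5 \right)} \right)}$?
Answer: $\frac{9}{64} \approx 0.14063$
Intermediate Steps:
$y{\left(O,m \right)} = -9 - 2 m$ ($y{\left(O,m \right)} = -9 + \left(- 2 m + 0\right) = -9 - 2 m$)
$Y{\left(o,h \right)} = \frac{-4 + h}{2 o}$ ($Y{\left(o,h \right)} = \frac{h - 4}{o + o} = \frac{-4 + h}{2 o}$)
$Y^{2}{\left(4,y{\left(2 - 3,-5 \right)} \right)} = \left(\frac{-4 - -1}{2 \cdot 4}\right)^{2} = \left(\frac{1}{2} \cdot \frac{1}{4} \left(-4 + \left(-9 + 10\right)\right)\right)^{2} = \left(\frac{1}{2} \cdot \frac{1}{4} \left(-4 + 1\right)\right)^{2} = \left(\frac{1}{2} \cdot \frac{1}{4} \left(-3\right)\right)^{2} = \left(- \frac{3}{8}\right)^{2} = \frac{9}{64}$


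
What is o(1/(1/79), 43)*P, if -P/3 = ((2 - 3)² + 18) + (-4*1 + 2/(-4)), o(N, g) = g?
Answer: -3741/2 ≈ -1870.5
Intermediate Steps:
P = -87/2 (P = -3*(((2 - 3)² + 18) + (-4*1 + 2/(-4))) = -3*(((-1)² + 18) + (-4 + 2*(-¼))) = -3*((1 + 18) + (-4 - ½)) = -3*(19 - 9/2) = -3*29/2 = -87/2 ≈ -43.500)
o(1/(1/79), 43)*P = 43*(-87/2) = -3741/2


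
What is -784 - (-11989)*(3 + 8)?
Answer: 131095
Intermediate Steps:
-784 - (-11989)*(3 + 8) = -784 - (-11989)*11 = -784 - 631*(-209) = -784 + 131879 = 131095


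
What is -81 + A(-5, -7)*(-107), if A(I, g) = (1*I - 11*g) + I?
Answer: -7250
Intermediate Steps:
A(I, g) = -11*g + 2*I (A(I, g) = (I - 11*g) + I = -11*g + 2*I)
-81 + A(-5, -7)*(-107) = -81 + (-11*(-7) + 2*(-5))*(-107) = -81 + (77 - 10)*(-107) = -81 + 67*(-107) = -81 - 7169 = -7250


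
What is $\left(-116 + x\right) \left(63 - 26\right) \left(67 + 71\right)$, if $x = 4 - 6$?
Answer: $-602508$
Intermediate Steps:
$x = -2$ ($x = 4 - 6 = -2$)
$\left(-116 + x\right) \left(63 - 26\right) \left(67 + 71\right) = \left(-116 - 2\right) \left(63 - 26\right) \left(67 + 71\right) = - 118 \cdot 37 \cdot 138 = \left(-118\right) 5106 = -602508$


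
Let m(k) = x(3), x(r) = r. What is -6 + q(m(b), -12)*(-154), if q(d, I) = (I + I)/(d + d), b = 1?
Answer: 610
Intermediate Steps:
m(k) = 3
q(d, I) = I/d (q(d, I) = (2*I)/((2*d)) = (2*I)*(1/(2*d)) = I/d)
-6 + q(m(b), -12)*(-154) = -6 - 12/3*(-154) = -6 - 12*⅓*(-154) = -6 - 4*(-154) = -6 + 616 = 610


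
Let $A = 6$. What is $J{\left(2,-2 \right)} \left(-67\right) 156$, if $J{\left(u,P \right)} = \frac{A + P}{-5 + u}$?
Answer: $13936$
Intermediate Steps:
$J{\left(u,P \right)} = \frac{6 + P}{-5 + u}$
$J{\left(2,-2 \right)} \left(-67\right) 156 = \frac{6 - 2}{-5 + 2} \left(-67\right) 156 = \frac{1}{-3} \cdot 4 \left(-67\right) 156 = \left(- \frac{1}{3}\right) 4 \left(-67\right) 156 = \left(- \frac{4}{3}\right) \left(-67\right) 156 = \frac{268}{3} \cdot 156 = 13936$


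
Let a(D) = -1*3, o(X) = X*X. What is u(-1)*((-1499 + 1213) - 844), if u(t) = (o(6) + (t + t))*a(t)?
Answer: 115260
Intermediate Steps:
o(X) = X**2
a(D) = -3
u(t) = -108 - 6*t (u(t) = (6**2 + (t + t))*(-3) = (36 + 2*t)*(-3) = -108 - 6*t)
u(-1)*((-1499 + 1213) - 844) = (-108 - 6*(-1))*((-1499 + 1213) - 844) = (-108 + 6)*(-286 - 844) = -102*(-1130) = 115260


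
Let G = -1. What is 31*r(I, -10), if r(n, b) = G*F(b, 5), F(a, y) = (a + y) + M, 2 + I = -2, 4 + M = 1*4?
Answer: 155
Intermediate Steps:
M = 0 (M = -4 + 1*4 = -4 + 4 = 0)
I = -4 (I = -2 - 2 = -4)
F(a, y) = a + y (F(a, y) = (a + y) + 0 = a + y)
r(n, b) = -5 - b (r(n, b) = -(b + 5) = -(5 + b) = -5 - b)
31*r(I, -10) = 31*(-5 - 1*(-10)) = 31*(-5 + 10) = 31*5 = 155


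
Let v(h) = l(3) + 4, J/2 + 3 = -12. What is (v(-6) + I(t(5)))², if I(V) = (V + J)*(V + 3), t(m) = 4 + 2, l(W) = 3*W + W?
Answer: 40000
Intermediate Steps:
J = -30 (J = -6 + 2*(-12) = -6 - 24 = -30)
l(W) = 4*W
t(m) = 6
I(V) = (-30 + V)*(3 + V) (I(V) = (V - 30)*(V + 3) = (-30 + V)*(3 + V))
v(h) = 16 (v(h) = 4*3 + 4 = 12 + 4 = 16)
(v(-6) + I(t(5)))² = (16 + (-90 + 6² - 27*6))² = (16 + (-90 + 36 - 162))² = (16 - 216)² = (-200)² = 40000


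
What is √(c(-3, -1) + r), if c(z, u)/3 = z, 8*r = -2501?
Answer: I*√5146/4 ≈ 17.934*I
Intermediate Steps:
r = -2501/8 (r = (⅛)*(-2501) = -2501/8 ≈ -312.63)
c(z, u) = 3*z
√(c(-3, -1) + r) = √(3*(-3) - 2501/8) = √(-9 - 2501/8) = √(-2573/8) = I*√5146/4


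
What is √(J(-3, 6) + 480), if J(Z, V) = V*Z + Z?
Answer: 3*√51 ≈ 21.424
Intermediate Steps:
J(Z, V) = Z + V*Z
√(J(-3, 6) + 480) = √(-3*(1 + 6) + 480) = √(-3*7 + 480) = √(-21 + 480) = √459 = 3*√51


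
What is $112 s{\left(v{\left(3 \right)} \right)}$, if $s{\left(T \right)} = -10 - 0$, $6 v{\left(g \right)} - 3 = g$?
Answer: $-1120$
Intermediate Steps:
$v{\left(g \right)} = \frac{1}{2} + \frac{g}{6}$
$s{\left(T \right)} = -10$ ($s{\left(T \right)} = -10 + 0 = -10$)
$112 s{\left(v{\left(3 \right)} \right)} = 112 \left(-10\right) = -1120$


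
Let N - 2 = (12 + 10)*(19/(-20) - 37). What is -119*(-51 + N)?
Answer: 1051841/10 ≈ 1.0518e+5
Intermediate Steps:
N = -8329/10 (N = 2 + (12 + 10)*(19/(-20) - 37) = 2 + 22*(19*(-1/20) - 37) = 2 + 22*(-19/20 - 37) = 2 + 22*(-759/20) = 2 - 8349/10 = -8329/10 ≈ -832.90)
-119*(-51 + N) = -119*(-51 - 8329/10) = -119*(-8839/10) = 1051841/10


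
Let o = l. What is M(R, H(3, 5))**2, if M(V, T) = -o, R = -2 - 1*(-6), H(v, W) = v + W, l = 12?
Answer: 144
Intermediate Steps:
H(v, W) = W + v
o = 12
R = 4 (R = -2 + 6 = 4)
M(V, T) = -12 (M(V, T) = -1*12 = -12)
M(R, H(3, 5))**2 = (-12)**2 = 144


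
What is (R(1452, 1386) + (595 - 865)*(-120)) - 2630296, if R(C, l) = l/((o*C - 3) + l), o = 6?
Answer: -8741919578/3365 ≈ -2.5979e+6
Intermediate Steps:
R(C, l) = l/(-3 + l + 6*C) (R(C, l) = l/((6*C - 3) + l) = l/((-3 + 6*C) + l) = l/(-3 + l + 6*C))
(R(1452, 1386) + (595 - 865)*(-120)) - 2630296 = (1386/(-3 + 1386 + 6*1452) + (595 - 865)*(-120)) - 2630296 = (1386/(-3 + 1386 + 8712) - 270*(-120)) - 2630296 = (1386/10095 + 32400) - 2630296 = (1386*(1/10095) + 32400) - 2630296 = (462/3365 + 32400) - 2630296 = 109026462/3365 - 2630296 = -8741919578/3365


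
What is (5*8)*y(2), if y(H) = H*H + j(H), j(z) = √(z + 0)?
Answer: 160 + 40*√2 ≈ 216.57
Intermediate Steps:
j(z) = √z
y(H) = √H + H² (y(H) = H*H + √H = H² + √H = √H + H²)
(5*8)*y(2) = (5*8)*(√2 + 2²) = 40*(√2 + 4) = 40*(4 + √2) = 160 + 40*√2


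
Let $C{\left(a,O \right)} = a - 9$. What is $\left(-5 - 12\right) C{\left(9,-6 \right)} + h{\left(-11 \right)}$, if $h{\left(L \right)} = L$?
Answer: $-11$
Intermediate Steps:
$C{\left(a,O \right)} = -9 + a$
$\left(-5 - 12\right) C{\left(9,-6 \right)} + h{\left(-11 \right)} = \left(-5 - 12\right) \left(-9 + 9\right) - 11 = \left(-5 - 12\right) 0 - 11 = \left(-17\right) 0 - 11 = 0 - 11 = -11$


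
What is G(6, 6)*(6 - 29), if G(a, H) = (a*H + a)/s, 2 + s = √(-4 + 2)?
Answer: 322 + 161*I*√2 ≈ 322.0 + 227.69*I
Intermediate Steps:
s = -2 + I*√2 (s = -2 + √(-4 + 2) = -2 + √(-2) = -2 + I*√2 ≈ -2.0 + 1.4142*I)
G(a, H) = (a + H*a)/(-2 + I*√2) (G(a, H) = (a*H + a)/(-2 + I*√2) = (H*a + a)/(-2 + I*√2) = (a + H*a)/(-2 + I*√2))
G(6, 6)*(6 - 29) = (-1*6*(1 + 6)/(2 - I*√2))*(6 - 29) = -1*6*7/(2 - I*√2)*(-23) = -42/(2 - I*√2)*(-23) = 966/(2 - I*√2)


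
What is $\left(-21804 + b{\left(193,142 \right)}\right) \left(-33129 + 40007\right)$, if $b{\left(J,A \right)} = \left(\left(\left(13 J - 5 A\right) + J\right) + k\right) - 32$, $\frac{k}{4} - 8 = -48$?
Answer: $-137587512$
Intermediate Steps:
$k = -160$ ($k = 32 + 4 \left(-48\right) = 32 - 192 = -160$)
$b{\left(J,A \right)} = -192 - 5 A + 14 J$ ($b{\left(J,A \right)} = \left(\left(\left(13 J - 5 A\right) + J\right) - 160\right) - 32 = \left(\left(\left(- 5 A + 13 J\right) + J\right) - 160\right) - 32 = \left(\left(- 5 A + 14 J\right) - 160\right) - 32 = \left(-160 - 5 A + 14 J\right) - 32 = -192 - 5 A + 14 J$)
$\left(-21804 + b{\left(193,142 \right)}\right) \left(-33129 + 40007\right) = \left(-21804 - -1800\right) \left(-33129 + 40007\right) = \left(-21804 - -1800\right) 6878 = \left(-21804 + 1800\right) 6878 = \left(-20004\right) 6878 = -137587512$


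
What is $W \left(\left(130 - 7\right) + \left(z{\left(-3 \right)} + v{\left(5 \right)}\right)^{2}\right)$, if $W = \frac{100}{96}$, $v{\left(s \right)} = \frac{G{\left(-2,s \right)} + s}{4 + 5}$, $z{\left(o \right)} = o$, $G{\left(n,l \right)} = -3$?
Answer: $\frac{66175}{486} \approx 136.16$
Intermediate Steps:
$v{\left(s \right)} = - \frac{1}{3} + \frac{s}{9}$ ($v{\left(s \right)} = \frac{-3 + s}{4 + 5} = \frac{-3 + s}{9} = \left(-3 + s\right) \frac{1}{9} = - \frac{1}{3} + \frac{s}{9}$)
$W = \frac{25}{24}$ ($W = 100 \cdot \frac{1}{96} = \frac{25}{24} \approx 1.0417$)
$W \left(\left(130 - 7\right) + \left(z{\left(-3 \right)} + v{\left(5 \right)}\right)^{2}\right) = \frac{25 \left(\left(130 - 7\right) + \left(-3 + \left(- \frac{1}{3} + \frac{1}{9} \cdot 5\right)\right)^{2}\right)}{24} = \frac{25 \left(123 + \left(-3 + \left(- \frac{1}{3} + \frac{5}{9}\right)\right)^{2}\right)}{24} = \frac{25 \left(123 + \left(-3 + \frac{2}{9}\right)^{2}\right)}{24} = \frac{25 \left(123 + \left(- \frac{25}{9}\right)^{2}\right)}{24} = \frac{25 \left(123 + \frac{625}{81}\right)}{24} = \frac{25}{24} \cdot \frac{10588}{81} = \frac{66175}{486}$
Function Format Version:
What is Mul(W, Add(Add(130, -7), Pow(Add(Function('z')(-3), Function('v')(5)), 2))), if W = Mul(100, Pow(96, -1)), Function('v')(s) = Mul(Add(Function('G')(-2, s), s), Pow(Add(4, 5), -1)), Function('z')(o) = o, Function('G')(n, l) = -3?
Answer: Rational(66175, 486) ≈ 136.16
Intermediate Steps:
Function('v')(s) = Add(Rational(-1, 3), Mul(Rational(1, 9), s)) (Function('v')(s) = Mul(Add(-3, s), Pow(Add(4, 5), -1)) = Mul(Add(-3, s), Pow(9, -1)) = Mul(Add(-3, s), Rational(1, 9)) = Add(Rational(-1, 3), Mul(Rational(1, 9), s)))
W = Rational(25, 24) (W = Mul(100, Rational(1, 96)) = Rational(25, 24) ≈ 1.0417)
Mul(W, Add(Add(130, -7), Pow(Add(Function('z')(-3), Function('v')(5)), 2))) = Mul(Rational(25, 24), Add(Add(130, -7), Pow(Add(-3, Add(Rational(-1, 3), Mul(Rational(1, 9), 5))), 2))) = Mul(Rational(25, 24), Add(123, Pow(Add(-3, Add(Rational(-1, 3), Rational(5, 9))), 2))) = Mul(Rational(25, 24), Add(123, Pow(Add(-3, Rational(2, 9)), 2))) = Mul(Rational(25, 24), Add(123, Pow(Rational(-25, 9), 2))) = Mul(Rational(25, 24), Add(123, Rational(625, 81))) = Mul(Rational(25, 24), Rational(10588, 81)) = Rational(66175, 486)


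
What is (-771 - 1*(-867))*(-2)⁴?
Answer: 1536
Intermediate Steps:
(-771 - 1*(-867))*(-2)⁴ = (-771 + 867)*16 = 96*16 = 1536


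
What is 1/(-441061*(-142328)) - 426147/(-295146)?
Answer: 4458586426202387/3087981258423528 ≈ 1.4439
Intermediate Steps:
1/(-441061*(-142328)) - 426147/(-295146) = -1/441061*(-1/142328) - 426147*(-1/295146) = 1/62775330008 + 142049/98382 = 4458586426202387/3087981258423528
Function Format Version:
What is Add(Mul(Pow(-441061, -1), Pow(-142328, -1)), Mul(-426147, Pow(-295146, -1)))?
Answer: Rational(4458586426202387, 3087981258423528) ≈ 1.4439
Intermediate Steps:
Add(Mul(Pow(-441061, -1), Pow(-142328, -1)), Mul(-426147, Pow(-295146, -1))) = Add(Mul(Rational(-1, 441061), Rational(-1, 142328)), Mul(-426147, Rational(-1, 295146))) = Add(Rational(1, 62775330008), Rational(142049, 98382)) = Rational(4458586426202387, 3087981258423528)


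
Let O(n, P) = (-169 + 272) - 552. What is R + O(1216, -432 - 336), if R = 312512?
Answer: 312063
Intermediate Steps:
O(n, P) = -449 (O(n, P) = 103 - 552 = -449)
R + O(1216, -432 - 336) = 312512 - 449 = 312063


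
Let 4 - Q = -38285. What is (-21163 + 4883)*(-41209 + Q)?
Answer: 47537600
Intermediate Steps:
Q = 38289 (Q = 4 - 1*(-38285) = 4 + 38285 = 38289)
(-21163 + 4883)*(-41209 + Q) = (-21163 + 4883)*(-41209 + 38289) = -16280*(-2920) = 47537600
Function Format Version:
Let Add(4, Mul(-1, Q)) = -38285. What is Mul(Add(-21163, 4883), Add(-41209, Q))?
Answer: 47537600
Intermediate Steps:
Q = 38289 (Q = Add(4, Mul(-1, -38285)) = Add(4, 38285) = 38289)
Mul(Add(-21163, 4883), Add(-41209, Q)) = Mul(Add(-21163, 4883), Add(-41209, 38289)) = Mul(-16280, -2920) = 47537600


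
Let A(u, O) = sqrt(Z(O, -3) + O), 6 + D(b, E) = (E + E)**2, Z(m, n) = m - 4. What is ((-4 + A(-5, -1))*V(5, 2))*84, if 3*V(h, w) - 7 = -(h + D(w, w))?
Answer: 896 - 224*I*sqrt(6) ≈ 896.0 - 548.69*I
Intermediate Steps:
Z(m, n) = -4 + m
D(b, E) = -6 + 4*E**2 (D(b, E) = -6 + (E + E)**2 = -6 + (2*E)**2 = -6 + 4*E**2)
A(u, O) = sqrt(-4 + 2*O) (A(u, O) = sqrt((-4 + O) + O) = sqrt(-4 + 2*O))
V(h, w) = 13/3 - 4*w**2/3 - h/3 (V(h, w) = 7/3 + (-(h + (-6 + 4*w**2)))/3 = 7/3 + (-(-6 + h + 4*w**2))/3 = 7/3 + (6 - h - 4*w**2)/3 = 7/3 + (2 - 4*w**2/3 - h/3) = 13/3 - 4*w**2/3 - h/3)
((-4 + A(-5, -1))*V(5, 2))*84 = ((-4 + sqrt(-4 + 2*(-1)))*(13/3 - 4/3*2**2 - 1/3*5))*84 = ((-4 + sqrt(-4 - 2))*(13/3 - 4/3*4 - 5/3))*84 = ((-4 + sqrt(-6))*(13/3 - 16/3 - 5/3))*84 = ((-4 + I*sqrt(6))*(-8/3))*84 = (32/3 - 8*I*sqrt(6)/3)*84 = 896 - 224*I*sqrt(6)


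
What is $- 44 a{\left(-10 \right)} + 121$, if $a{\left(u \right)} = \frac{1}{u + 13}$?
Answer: $\frac{319}{3} \approx 106.33$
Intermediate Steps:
$a{\left(u \right)} = \frac{1}{13 + u}$
$- 44 a{\left(-10 \right)} + 121 = - \frac{44}{13 - 10} + 121 = - \frac{44}{3} + 121 = \frac{319}{3}$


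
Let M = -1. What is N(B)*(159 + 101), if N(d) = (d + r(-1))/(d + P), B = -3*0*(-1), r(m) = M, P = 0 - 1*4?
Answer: 65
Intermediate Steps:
P = -4 (P = 0 - 4 = -4)
r(m) = -1
B = 0 (B = 0*(-1) = 0)
N(d) = (-1 + d)/(-4 + d) (N(d) = (d - 1)/(d - 4) = (-1 + d)/(-4 + d))
N(B)*(159 + 101) = ((-1 + 0)/(-4 + 0))*(159 + 101) = (-1/(-4))*260 = -¼*(-1)*260 = (¼)*260 = 65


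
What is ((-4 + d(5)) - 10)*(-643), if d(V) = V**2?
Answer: -7073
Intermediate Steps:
((-4 + d(5)) - 10)*(-643) = ((-4 + 5**2) - 10)*(-643) = ((-4 + 25) - 10)*(-643) = (21 - 10)*(-643) = 11*(-643) = -7073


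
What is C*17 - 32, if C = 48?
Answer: 784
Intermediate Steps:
C*17 - 32 = 48*17 - 32 = 816 - 32 = 784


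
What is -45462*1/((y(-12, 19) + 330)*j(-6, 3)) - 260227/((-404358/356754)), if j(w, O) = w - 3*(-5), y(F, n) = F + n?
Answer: 15642017128601/68134323 ≈ 2.2958e+5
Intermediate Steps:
j(w, O) = 15 + w (j(w, O) = w + 15 = 15 + w)
-45462*1/((y(-12, 19) + 330)*j(-6, 3)) - 260227/((-404358/356754)) = -45462*1/((15 - 6)*((-12 + 19) + 330)) - 260227/((-404358/356754)) = -45462*1/(9*(7 + 330)) - 260227/((-404358*1/356754)) = -45462/(337*9) - 260227/(-67393/59459) = -45462/3033 - 260227*(-59459/67393) = -45462*1/3033 + 15472837193/67393 = -15154/1011 + 15472837193/67393 = 15642017128601/68134323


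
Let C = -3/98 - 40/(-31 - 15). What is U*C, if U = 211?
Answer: 399001/2254 ≈ 177.02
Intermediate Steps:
C = 1891/2254 (C = -3*1/98 - 40/(-46) = -3/98 - 40*(-1/46) = -3/98 + 20/23 = 1891/2254 ≈ 0.83895)
U*C = 211*(1891/2254) = 399001/2254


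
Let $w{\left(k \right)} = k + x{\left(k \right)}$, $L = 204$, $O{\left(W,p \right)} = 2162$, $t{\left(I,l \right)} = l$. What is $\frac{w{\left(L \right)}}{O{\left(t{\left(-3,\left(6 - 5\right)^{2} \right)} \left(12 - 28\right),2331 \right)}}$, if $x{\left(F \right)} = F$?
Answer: $\frac{204}{1081} \approx 0.18871$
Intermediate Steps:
$w{\left(k \right)} = 2 k$ ($w{\left(k \right)} = k + k = 2 k$)
$\frac{w{\left(L \right)}}{O{\left(t{\left(-3,\left(6 - 5\right)^{2} \right)} \left(12 - 28\right),2331 \right)}} = \frac{2 \cdot 204}{2162} = 408 \cdot \frac{1}{2162} = \frac{204}{1081}$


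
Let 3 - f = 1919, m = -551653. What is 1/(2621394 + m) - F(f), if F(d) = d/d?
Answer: -2069740/2069741 ≈ -1.0000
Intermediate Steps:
f = -1916 (f = 3 - 1*1919 = 3 - 1919 = -1916)
F(d) = 1
1/(2621394 + m) - F(f) = 1/(2621394 - 551653) - 1*1 = 1/2069741 - 1 = -2069740/2069741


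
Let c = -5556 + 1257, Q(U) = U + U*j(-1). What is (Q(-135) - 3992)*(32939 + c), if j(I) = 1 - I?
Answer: -125930080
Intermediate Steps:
Q(U) = 3*U (Q(U) = U + U*(1 - 1*(-1)) = U + U*(1 + 1) = U + U*2 = U + 2*U = 3*U)
c = -4299
(Q(-135) - 3992)*(32939 + c) = (3*(-135) - 3992)*(32939 - 4299) = (-405 - 3992)*28640 = -4397*28640 = -125930080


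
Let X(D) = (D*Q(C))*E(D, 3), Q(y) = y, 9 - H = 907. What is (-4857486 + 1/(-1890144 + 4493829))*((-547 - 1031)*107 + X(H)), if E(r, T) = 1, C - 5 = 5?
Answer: 16416277739809882/19005 ≈ 8.6379e+11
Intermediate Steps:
C = 10 (C = 5 + 5 = 10)
H = -898 (H = 9 - 1*907 = 9 - 907 = -898)
X(D) = 10*D (X(D) = (D*10)*1 = (10*D)*1 = 10*D)
(-4857486 + 1/(-1890144 + 4493829))*((-547 - 1031)*107 + X(H)) = (-4857486 + 1/(-1890144 + 4493829))*((-547 - 1031)*107 + 10*(-898)) = (-4857486 + 1/2603685)*(-1578*107 - 8980) = (-4857486 + 1/2603685)*(-168846 - 8980) = -12647363435909/2603685*(-177826) = 16416277739809882/19005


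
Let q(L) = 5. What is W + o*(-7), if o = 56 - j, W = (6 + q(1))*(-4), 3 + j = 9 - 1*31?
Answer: -611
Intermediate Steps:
j = -25 (j = -3 + (9 - 1*31) = -3 + (9 - 31) = -3 - 22 = -25)
W = -44 (W = (6 + 5)*(-4) = 11*(-4) = -44)
o = 81 (o = 56 - 1*(-25) = 56 + 25 = 81)
W + o*(-7) = -44 + 81*(-7) = -44 - 567 = -611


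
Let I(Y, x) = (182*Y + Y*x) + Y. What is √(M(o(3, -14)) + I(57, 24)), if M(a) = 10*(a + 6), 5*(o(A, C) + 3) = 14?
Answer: √11857 ≈ 108.89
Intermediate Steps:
o(A, C) = -⅕ (o(A, C) = -3 + (⅕)*14 = -3 + 14/5 = -⅕)
I(Y, x) = 183*Y + Y*x
M(a) = 60 + 10*a (M(a) = 10*(6 + a) = 60 + 10*a)
√(M(o(3, -14)) + I(57, 24)) = √((60 + 10*(-⅕)) + 57*(183 + 24)) = √((60 - 2) + 57*207) = √(58 + 11799) = √11857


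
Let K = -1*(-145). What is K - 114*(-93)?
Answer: 10747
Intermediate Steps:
K = 145
K - 114*(-93) = 145 - 114*(-93) = 145 + 10602 = 10747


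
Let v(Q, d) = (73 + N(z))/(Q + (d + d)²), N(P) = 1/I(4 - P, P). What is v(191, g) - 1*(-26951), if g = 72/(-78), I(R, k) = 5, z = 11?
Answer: 4427437379/164275 ≈ 26951.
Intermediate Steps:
N(P) = ⅕ (N(P) = 1/5 = ⅕)
g = -12/13 (g = 72*(-1/78) = -12/13 ≈ -0.92308)
v(Q, d) = 366/(5*(Q + 4*d²)) (v(Q, d) = (73 + ⅕)/(Q + (d + d)²) = 366/(5*(Q + (2*d)²)) = 366/(5*(Q + 4*d²)))
v(191, g) - 1*(-26951) = 366/(5*(191 + 4*(-12/13)²)) - 1*(-26951) = 366/(5*(191 + 4*(144/169))) + 26951 = 366/(5*(191 + 576/169)) + 26951 = 366/(5*(32855/169)) + 26951 = (366/5)*(169/32855) + 26951 = 61854/164275 + 26951 = 4427437379/164275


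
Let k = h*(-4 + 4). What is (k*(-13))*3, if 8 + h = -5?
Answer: 0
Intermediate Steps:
h = -13 (h = -8 - 5 = -13)
k = 0 (k = -13*(-4 + 4) = -13*0 = 0)
(k*(-13))*3 = (0*(-13))*3 = 0*3 = 0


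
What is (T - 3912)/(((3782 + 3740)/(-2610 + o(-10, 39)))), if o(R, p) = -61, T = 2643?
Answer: 3389499/7522 ≈ 450.61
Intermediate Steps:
(T - 3912)/(((3782 + 3740)/(-2610 + o(-10, 39)))) = (2643 - 3912)/(((3782 + 3740)/(-2610 - 61))) = -1269/(7522/(-2671)) = -1269/(7522*(-1/2671)) = -1269/(-7522/2671) = -1269*(-2671/7522) = 3389499/7522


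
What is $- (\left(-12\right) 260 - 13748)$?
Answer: $16868$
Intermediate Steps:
$- (\left(-12\right) 260 - 13748) = - (-3120 - 13748) = \left(-1\right) \left(-16868\right) = 16868$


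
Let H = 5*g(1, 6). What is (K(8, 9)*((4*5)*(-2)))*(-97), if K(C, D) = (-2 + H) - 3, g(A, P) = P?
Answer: 97000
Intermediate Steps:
H = 30 (H = 5*6 = 30)
K(C, D) = 25 (K(C, D) = (-2 + 30) - 3 = 28 - 3 = 25)
(K(8, 9)*((4*5)*(-2)))*(-97) = (25*((4*5)*(-2)))*(-97) = (25*(20*(-2)))*(-97) = (25*(-40))*(-97) = -1000*(-97) = 97000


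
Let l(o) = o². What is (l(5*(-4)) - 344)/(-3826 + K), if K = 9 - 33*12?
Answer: -56/4213 ≈ -0.013292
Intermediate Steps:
K = -387 (K = 9 - 396 = -387)
(l(5*(-4)) - 344)/(-3826 + K) = ((5*(-4))² - 344)/(-3826 - 387) = ((-20)² - 344)/(-4213) = (400 - 344)*(-1/4213) = 56*(-1/4213) = -56/4213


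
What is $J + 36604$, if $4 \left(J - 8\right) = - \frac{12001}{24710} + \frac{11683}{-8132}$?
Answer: $\frac{14713563365749}{401883440} \approx 36612.0$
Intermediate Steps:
$J = \frac{3021927989}{401883440}$ ($J = 8 + \frac{- \frac{12001}{24710} + \frac{11683}{-8132}}{4} = 8 + \frac{\left(-12001\right) \frac{1}{24710} + 11683 \left(- \frac{1}{8132}\right)}{4} = 8 + \frac{- \frac{12001}{24710} - \frac{11683}{8132}}{4} = 8 + \frac{1}{4} \left(- \frac{193139531}{100470860}\right) = 8 - \frac{193139531}{401883440} = \frac{3021927989}{401883440} \approx 7.5194$)
$J + 36604 = \frac{3021927989}{401883440} + 36604 = \frac{14713563365749}{401883440}$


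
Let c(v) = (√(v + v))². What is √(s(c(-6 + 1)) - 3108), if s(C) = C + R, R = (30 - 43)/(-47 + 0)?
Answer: 23*I*√13019/47 ≈ 55.837*I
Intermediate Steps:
c(v) = 2*v (c(v) = (√(2*v))² = (√2*√v)² = 2*v)
R = 13/47 (R = -13/(-47) = -13*(-1/47) = 13/47 ≈ 0.27660)
s(C) = 13/47 + C (s(C) = C + 13/47 = 13/47 + C)
√(s(c(-6 + 1)) - 3108) = √((13/47 + 2*(-6 + 1)) - 3108) = √((13/47 + 2*(-5)) - 3108) = √((13/47 - 10) - 3108) = √(-457/47 - 3108) = √(-146533/47) = 23*I*√13019/47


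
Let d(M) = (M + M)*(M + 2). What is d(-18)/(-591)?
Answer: -192/197 ≈ -0.97462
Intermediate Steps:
d(M) = 2*M*(2 + M) (d(M) = (2*M)*(2 + M) = 2*M*(2 + M))
d(-18)/(-591) = (2*(-18)*(2 - 18))/(-591) = (2*(-18)*(-16))*(-1/591) = 576*(-1/591) = -192/197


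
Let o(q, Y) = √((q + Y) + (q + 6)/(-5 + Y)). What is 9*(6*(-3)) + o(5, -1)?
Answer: -162 + √78/6 ≈ -160.53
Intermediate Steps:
o(q, Y) = √(Y + q + (6 + q)/(-5 + Y)) (o(q, Y) = √((Y + q) + (6 + q)/(-5 + Y)) = √(Y + q + (6 + q)/(-5 + Y)))
9*(6*(-3)) + o(5, -1) = 9*(6*(-3)) + √((6 + 5 + (-5 - 1)*(-1 + 5))/(-5 - 1)) = 9*(-18) + √((6 + 5 - 6*4)/(-6)) = -162 + √(-(6 + 5 - 24)/6) = -162 + √(-⅙*(-13)) = -162 + √(13/6) = -162 + √78/6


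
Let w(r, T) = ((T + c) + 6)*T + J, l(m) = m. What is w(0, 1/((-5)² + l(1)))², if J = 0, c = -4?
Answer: 2809/456976 ≈ 0.0061469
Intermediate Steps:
w(r, T) = T*(2 + T) (w(r, T) = ((T - 4) + 6)*T + 0 = ((-4 + T) + 6)*T + 0 = (2 + T)*T + 0 = T*(2 + T) + 0 = T*(2 + T))
w(0, 1/((-5)² + l(1)))² = ((2 + 1/((-5)² + 1))/((-5)² + 1))² = ((2 + 1/(25 + 1))/(25 + 1))² = ((2 + 1/26)/26)² = ((1/26)*(53/26))² = (53/676)² = 2809/456976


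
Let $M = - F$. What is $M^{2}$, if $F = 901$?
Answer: $811801$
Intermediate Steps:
$M = -901$ ($M = \left(-1\right) 901 = -901$)
$M^{2} = \left(-901\right)^{2} = 811801$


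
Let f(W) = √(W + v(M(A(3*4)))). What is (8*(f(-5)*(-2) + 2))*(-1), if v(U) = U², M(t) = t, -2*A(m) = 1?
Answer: -16 + 8*I*√19 ≈ -16.0 + 34.871*I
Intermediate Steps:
A(m) = -½ (A(m) = -½*1 = -½)
f(W) = √(¼ + W) (f(W) = √(W + (-½)²) = √(W + ¼) = √(¼ + W))
(8*(f(-5)*(-2) + 2))*(-1) = (8*((√(1 + 4*(-5))/2)*(-2) + 2))*(-1) = (8*((√(1 - 20)/2)*(-2) + 2))*(-1) = (8*((√(-19)/2)*(-2) + 2))*(-1) = (8*(((I*√19)/2)*(-2) + 2))*(-1) = (8*((I*√19/2)*(-2) + 2))*(-1) = (8*(-I*√19 + 2))*(-1) = (8*(2 - I*√19))*(-1) = (16 - 8*I*√19)*(-1) = -16 + 8*I*√19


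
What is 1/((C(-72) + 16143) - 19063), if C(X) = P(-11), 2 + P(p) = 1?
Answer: -1/2921 ≈ -0.00034235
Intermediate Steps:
P(p) = -1 (P(p) = -2 + 1 = -1)
C(X) = -1
1/((C(-72) + 16143) - 19063) = 1/((-1 + 16143) - 19063) = 1/(16142 - 19063) = 1/(-2921) = -1/2921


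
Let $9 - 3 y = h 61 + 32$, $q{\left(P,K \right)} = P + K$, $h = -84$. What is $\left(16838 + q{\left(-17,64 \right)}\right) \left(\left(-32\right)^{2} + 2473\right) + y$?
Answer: $\frac{177145636}{3} \approx 5.9049 \cdot 10^{7}$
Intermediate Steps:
$q{\left(P,K \right)} = K + P$
$y = \frac{5101}{3}$ ($y = 3 - \frac{\left(-84\right) 61 + 32}{3} = 3 - \frac{-5124 + 32}{3} = 3 - - \frac{5092}{3} = 3 + \frac{5092}{3} = \frac{5101}{3} \approx 1700.3$)
$\left(16838 + q{\left(-17,64 \right)}\right) \left(\left(-32\right)^{2} + 2473\right) + y = \left(16838 + \left(64 - 17\right)\right) \left(\left(-32\right)^{2} + 2473\right) + \frac{5101}{3} = \left(16838 + 47\right) \left(1024 + 2473\right) + \frac{5101}{3} = 16885 \cdot 3497 + \frac{5101}{3} = 59046845 + \frac{5101}{3} = \frac{177145636}{3}$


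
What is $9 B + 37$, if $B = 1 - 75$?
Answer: $-629$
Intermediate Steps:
$B = -74$
$9 B + 37 = 9 \left(-74\right) + 37 = -666 + 37 = -629$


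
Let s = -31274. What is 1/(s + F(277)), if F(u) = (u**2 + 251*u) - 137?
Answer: 1/114845 ≈ 8.7074e-6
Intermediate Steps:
F(u) = -137 + u**2 + 251*u
1/(s + F(277)) = 1/(-31274 + (-137 + 277**2 + 251*277)) = 1/(-31274 + (-137 + 76729 + 69527)) = 1/(-31274 + 146119) = 1/114845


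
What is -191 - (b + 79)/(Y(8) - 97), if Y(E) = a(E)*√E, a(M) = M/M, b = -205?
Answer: -258259/1343 - 36*√2/1343 ≈ -192.34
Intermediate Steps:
a(M) = 1
Y(E) = √E (Y(E) = 1*√E = √E)
-191 - (b + 79)/(Y(8) - 97) = -191 - (-205 + 79)/(√8 - 97) = -191 - (-126)/(2*√2 - 97) = -191 - (-126)/(-97 + 2*√2) = -191 + 126/(-97 + 2*√2)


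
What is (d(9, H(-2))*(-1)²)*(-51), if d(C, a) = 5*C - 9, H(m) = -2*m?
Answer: -1836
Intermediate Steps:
d(C, a) = -9 + 5*C
(d(9, H(-2))*(-1)²)*(-51) = ((-9 + 5*9)*(-1)²)*(-51) = ((-9 + 45)*1)*(-51) = (36*1)*(-51) = 36*(-51) = -1836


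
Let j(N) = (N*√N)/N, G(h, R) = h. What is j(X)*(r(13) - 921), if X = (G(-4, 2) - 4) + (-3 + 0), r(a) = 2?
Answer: -919*I*√11 ≈ -3048.0*I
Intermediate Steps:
X = -11 (X = (-4 - 4) + (-3 + 0) = -8 - 3 = -11)
j(N) = √N (j(N) = N^(3/2)/N = √N)
j(X)*(r(13) - 921) = √(-11)*(2 - 921) = (I*√11)*(-919) = -919*I*√11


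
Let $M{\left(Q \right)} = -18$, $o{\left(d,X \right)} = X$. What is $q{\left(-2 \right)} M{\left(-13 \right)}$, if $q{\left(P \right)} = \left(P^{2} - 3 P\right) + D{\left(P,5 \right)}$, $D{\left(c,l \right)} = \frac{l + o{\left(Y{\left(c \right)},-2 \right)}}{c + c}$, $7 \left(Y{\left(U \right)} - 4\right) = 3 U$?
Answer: $- \frac{333}{2} \approx -166.5$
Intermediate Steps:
$Y{\left(U \right)} = 4 + \frac{3 U}{7}$
$D{\left(c,l \right)} = \frac{-2 + l}{2 c}$ ($D{\left(c,l \right)} = \frac{l - 2}{c + c} = \frac{-2 + l}{2 c}$)
$q{\left(P \right)} = P^{2} - 3 P + \frac{3}{2 P}$ ($q{\left(P \right)} = \left(P^{2} - 3 P\right) + \frac{-2 + 5}{2 P} = \left(P^{2} - 3 P\right) + \frac{1}{2} \frac{1}{P} 3 = \left(P^{2} - 3 P\right) + \frac{3}{2 P} = P^{2} - 3 P + \frac{3}{2 P}$)
$q{\left(-2 \right)} M{\left(-13 \right)} = \left(\left(-2\right)^{2} - -6 + \frac{3}{2 \left(-2\right)}\right) \left(-18\right) = \left(4 + 6 + \frac{3}{2} \left(- \frac{1}{2}\right)\right) \left(-18\right) = \left(4 + 6 - \frac{3}{4}\right) \left(-18\right) = \frac{37}{4} \left(-18\right) = - \frac{333}{2}$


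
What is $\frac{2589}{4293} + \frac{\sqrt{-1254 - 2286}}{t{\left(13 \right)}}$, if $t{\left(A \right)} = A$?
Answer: $\frac{863}{1431} + \frac{2 i \sqrt{885}}{13} \approx 0.60308 + 4.5768 i$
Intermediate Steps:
$\frac{2589}{4293} + \frac{\sqrt{-1254 - 2286}}{t{\left(13 \right)}} = \frac{2589}{4293} + \frac{\sqrt{-1254 - 2286}}{13} = 2589 \cdot \frac{1}{4293} + \sqrt{-3540} \cdot \frac{1}{13} = \frac{863}{1431} + 2 i \sqrt{885} \cdot \frac{1}{13} = \frac{863}{1431} + \frac{2 i \sqrt{885}}{13}$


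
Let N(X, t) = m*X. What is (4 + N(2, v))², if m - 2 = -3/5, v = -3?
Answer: 1156/25 ≈ 46.240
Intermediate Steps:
m = 7/5 (m = 2 - 3/5 = 2 - 3*⅕ = 2 - ⅗ = 7/5 ≈ 1.4000)
N(X, t) = 7*X/5
(4 + N(2, v))² = (4 + (7/5)*2)² = (4 + 14/5)² = (34/5)² = 1156/25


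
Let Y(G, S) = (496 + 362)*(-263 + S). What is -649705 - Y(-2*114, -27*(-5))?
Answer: -539881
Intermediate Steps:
Y(G, S) = -225654 + 858*S (Y(G, S) = 858*(-263 + S) = -225654 + 858*S)
-649705 - Y(-2*114, -27*(-5)) = -649705 - (-225654 + 858*(-27*(-5))) = -649705 - (-225654 + 858*135) = -649705 - (-225654 + 115830) = -649705 - 1*(-109824) = -649705 + 109824 = -539881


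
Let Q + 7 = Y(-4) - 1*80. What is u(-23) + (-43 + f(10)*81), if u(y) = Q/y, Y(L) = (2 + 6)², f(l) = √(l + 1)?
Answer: -42 + 81*√11 ≈ 226.65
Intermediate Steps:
f(l) = √(1 + l)
Y(L) = 64 (Y(L) = 8² = 64)
Q = -23 (Q = -7 + (64 - 1*80) = -7 + (64 - 80) = -7 - 16 = -23)
u(y) = -23/y
u(-23) + (-43 + f(10)*81) = -23/(-23) + (-43 + √(1 + 10)*81) = -23*(-1/23) + (-43 + √11*81) = 1 + (-43 + 81*√11) = -42 + 81*√11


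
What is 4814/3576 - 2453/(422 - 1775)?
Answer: 231595/73308 ≈ 3.1592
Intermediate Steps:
4814/3576 - 2453/(422 - 1775) = 4814*(1/3576) - 2453/(-1353) = 2407/1788 - 2453*(-1/1353) = 2407/1788 + 223/123 = 231595/73308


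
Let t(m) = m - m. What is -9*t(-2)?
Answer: 0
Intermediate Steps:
t(m) = 0
-9*t(-2) = -9*0 = 0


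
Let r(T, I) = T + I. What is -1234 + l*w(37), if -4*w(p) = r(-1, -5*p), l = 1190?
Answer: 54101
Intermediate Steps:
r(T, I) = I + T
w(p) = ¼ + 5*p/4 (w(p) = -(-5*p - 1)/4 = -(-1 - 5*p)/4 = ¼ + 5*p/4)
-1234 + l*w(37) = -1234 + 1190*(¼ + (5/4)*37) = -1234 + 1190*(¼ + 185/4) = -1234 + 1190*(93/2) = -1234 + 55335 = 54101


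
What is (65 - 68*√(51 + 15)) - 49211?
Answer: -49146 - 68*√66 ≈ -49698.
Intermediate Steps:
(65 - 68*√(51 + 15)) - 49211 = (65 - 68*√66) - 49211 = -49146 - 68*√66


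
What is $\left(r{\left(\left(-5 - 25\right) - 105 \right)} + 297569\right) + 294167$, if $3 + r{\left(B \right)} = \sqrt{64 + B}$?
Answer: $591733 + i \sqrt{71} \approx 5.9173 \cdot 10^{5} + 8.4261 i$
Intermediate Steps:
$r{\left(B \right)} = -3 + \sqrt{64 + B}$
$\left(r{\left(\left(-5 - 25\right) - 105 \right)} + 297569\right) + 294167 = \left(\left(-3 + \sqrt{64 - 135}\right) + 297569\right) + 294167 = \left(\left(-3 + \sqrt{-71}\right) + 297569\right) + 294167 = \left(\left(-3 + i \sqrt{71}\right) + 297569\right) + 294167 = \left(297566 + i \sqrt{71}\right) + 294167 = 591733 + i \sqrt{71}$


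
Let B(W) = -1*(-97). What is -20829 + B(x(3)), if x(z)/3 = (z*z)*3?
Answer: -20732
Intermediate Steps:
x(z) = 9*z² (x(z) = 3*((z*z)*3) = 3*(z²*3) = 3*(3*z²) = 9*z²)
B(W) = 97
-20829 + B(x(3)) = -20829 + 97 = -20732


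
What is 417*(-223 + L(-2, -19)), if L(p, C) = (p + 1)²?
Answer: -92574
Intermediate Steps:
L(p, C) = (1 + p)²
417*(-223 + L(-2, -19)) = 417*(-223 + (1 - 2)²) = 417*(-223 + (-1)²) = 417*(-223 + 1) = 417*(-222) = -92574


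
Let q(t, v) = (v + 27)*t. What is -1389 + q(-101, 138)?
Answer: -18054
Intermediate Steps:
q(t, v) = t*(27 + v) (q(t, v) = (27 + v)*t = t*(27 + v))
-1389 + q(-101, 138) = -1389 - 101*(27 + 138) = -1389 - 101*165 = -1389 - 16665 = -18054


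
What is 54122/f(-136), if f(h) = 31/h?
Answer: -7360592/31 ≈ -2.3744e+5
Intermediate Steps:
54122/f(-136) = 54122/((31/(-136))) = 54122/((31*(-1/136))) = 54122/(-31/136) = 54122*(-136/31) = -7360592/31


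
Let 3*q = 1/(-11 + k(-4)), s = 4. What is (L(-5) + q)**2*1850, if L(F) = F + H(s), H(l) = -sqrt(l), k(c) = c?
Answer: 7389344/81 ≈ 91227.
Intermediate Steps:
L(F) = -2 + F (L(F) = F - sqrt(4) = F - 1*2 = F - 2 = -2 + F)
q = -1/45 (q = 1/(3*(-11 - 4)) = (1/3)/(-15) = (1/3)*(-1/15) = -1/45 ≈ -0.022222)
(L(-5) + q)**2*1850 = ((-2 - 5) - 1/45)**2*1850 = (-7 - 1/45)**2*1850 = (-316/45)**2*1850 = (99856/2025)*1850 = 7389344/81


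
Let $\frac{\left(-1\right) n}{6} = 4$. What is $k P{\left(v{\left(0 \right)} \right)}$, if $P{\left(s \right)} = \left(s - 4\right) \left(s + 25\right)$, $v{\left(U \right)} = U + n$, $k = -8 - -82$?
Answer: $-2072$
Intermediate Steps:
$n = -24$ ($n = \left(-6\right) 4 = -24$)
$k = 74$ ($k = -8 + 82 = 74$)
$v{\left(U \right)} = -24 + U$ ($v{\left(U \right)} = U - 24 = -24 + U$)
$P{\left(s \right)} = \left(-4 + s\right) \left(25 + s\right)$ ($P{\left(s \right)} = \left(s - 4\right) \left(25 + s\right) = \left(-4 + s\right) \left(25 + s\right)$)
$k P{\left(v{\left(0 \right)} \right)} = 74 \left(-100 + \left(-24 + 0\right)^{2} + 21 \left(-24 + 0\right)\right) = 74 \left(-100 + \left(-24\right)^{2} + 21 \left(-24\right)\right) = 74 \left(-100 + 576 - 504\right) = 74 \left(-28\right) = -2072$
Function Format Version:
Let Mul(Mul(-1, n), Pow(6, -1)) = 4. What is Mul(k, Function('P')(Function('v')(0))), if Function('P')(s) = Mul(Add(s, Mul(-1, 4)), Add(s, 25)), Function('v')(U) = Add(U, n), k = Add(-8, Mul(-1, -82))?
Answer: -2072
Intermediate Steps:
n = -24 (n = Mul(-6, 4) = -24)
k = 74 (k = Add(-8, 82) = 74)
Function('v')(U) = Add(-24, U) (Function('v')(U) = Add(U, -24) = Add(-24, U))
Function('P')(s) = Mul(Add(-4, s), Add(25, s)) (Function('P')(s) = Mul(Add(s, -4), Add(25, s)) = Mul(Add(-4, s), Add(25, s)))
Mul(k, Function('P')(Function('v')(0))) = Mul(74, Add(-100, Pow(Add(-24, 0), 2), Mul(21, Add(-24, 0)))) = Mul(74, Add(-100, Pow(-24, 2), Mul(21, -24))) = Mul(74, Add(-100, 576, -504)) = Mul(74, -28) = -2072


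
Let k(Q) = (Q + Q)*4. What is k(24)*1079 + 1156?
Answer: 208324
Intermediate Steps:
k(Q) = 8*Q (k(Q) = (2*Q)*4 = 8*Q)
k(24)*1079 + 1156 = (8*24)*1079 + 1156 = 192*1079 + 1156 = 207168 + 1156 = 208324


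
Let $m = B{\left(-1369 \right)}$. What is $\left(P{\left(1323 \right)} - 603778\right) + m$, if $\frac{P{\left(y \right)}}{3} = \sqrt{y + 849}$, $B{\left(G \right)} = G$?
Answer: $-605147 + 6 \sqrt{543} \approx -6.0501 \cdot 10^{5}$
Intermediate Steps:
$m = -1369$
$P{\left(y \right)} = 3 \sqrt{849 + y}$ ($P{\left(y \right)} = 3 \sqrt{y + 849} = 3 \sqrt{849 + y}$)
$\left(P{\left(1323 \right)} - 603778\right) + m = \left(3 \sqrt{849 + 1323} - 603778\right) - 1369 = \left(3 \sqrt{2172} - 603778\right) - 1369 = \left(3 \cdot 2 \sqrt{543} - 603778\right) - 1369 = \left(6 \sqrt{543} - 603778\right) - 1369 = \left(-603778 + 6 \sqrt{543}\right) - 1369 = -605147 + 6 \sqrt{543}$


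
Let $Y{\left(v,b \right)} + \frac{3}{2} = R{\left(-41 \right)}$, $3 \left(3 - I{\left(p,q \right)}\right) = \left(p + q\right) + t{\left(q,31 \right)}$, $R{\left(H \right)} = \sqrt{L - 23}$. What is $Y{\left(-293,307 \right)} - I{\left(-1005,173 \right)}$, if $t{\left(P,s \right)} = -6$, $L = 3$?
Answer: $- \frac{1703}{6} + 2 i \sqrt{5} \approx -283.83 + 4.4721 i$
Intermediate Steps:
$R{\left(H \right)} = 2 i \sqrt{5}$ ($R{\left(H \right)} = \sqrt{3 - 23} = \sqrt{-20} = 2 i \sqrt{5}$)
$I{\left(p,q \right)} = 5 - \frac{p}{3} - \frac{q}{3}$ ($I{\left(p,q \right)} = 3 - \frac{\left(p + q\right) - 6}{3} = 3 - \frac{-6 + p + q}{3} = 3 - \left(-2 + \frac{p}{3} + \frac{q}{3}\right) = 5 - \frac{p}{3} - \frac{q}{3}$)
$Y{\left(v,b \right)} = - \frac{3}{2} + 2 i \sqrt{5}$
$Y{\left(-293,307 \right)} - I{\left(-1005,173 \right)} = \left(- \frac{3}{2} + 2 i \sqrt{5}\right) - \left(5 - -335 - \frac{173}{3}\right) = \left(- \frac{3}{2} + 2 i \sqrt{5}\right) - \left(5 + 335 - \frac{173}{3}\right) = \left(- \frac{3}{2} + 2 i \sqrt{5}\right) - \frac{847}{3} = - \frac{1703}{6} + 2 i \sqrt{5}$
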